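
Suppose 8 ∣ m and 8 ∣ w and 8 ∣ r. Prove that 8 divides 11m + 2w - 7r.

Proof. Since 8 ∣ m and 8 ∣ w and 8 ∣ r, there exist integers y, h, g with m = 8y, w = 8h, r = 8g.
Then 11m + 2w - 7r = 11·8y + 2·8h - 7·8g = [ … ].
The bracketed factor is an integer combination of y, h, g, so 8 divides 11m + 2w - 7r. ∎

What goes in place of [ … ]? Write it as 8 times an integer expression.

Each term has a factor of 8: 11·8y + 2·8h - 7·8g = 8·(-7g + 2h + 11y).
Since -7g + 2h + 11y is an integer, 8 ∣ (11m + 2w - 7r).

8(-7g + 2h + 11y)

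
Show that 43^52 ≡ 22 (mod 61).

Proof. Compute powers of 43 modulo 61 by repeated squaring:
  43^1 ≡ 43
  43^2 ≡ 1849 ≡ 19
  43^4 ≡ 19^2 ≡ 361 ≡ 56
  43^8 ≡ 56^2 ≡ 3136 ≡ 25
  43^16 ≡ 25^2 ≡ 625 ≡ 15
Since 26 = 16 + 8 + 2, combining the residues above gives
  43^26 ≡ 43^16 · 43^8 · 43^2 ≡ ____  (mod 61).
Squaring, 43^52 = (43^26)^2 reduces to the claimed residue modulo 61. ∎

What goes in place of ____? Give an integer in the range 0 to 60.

43^16 · 43^8 · 43^2 ≡ 15 · 25 · 19 = 7125.
7125 mod 61 = 49, so 43^26 ≡ 49 (mod 61).

49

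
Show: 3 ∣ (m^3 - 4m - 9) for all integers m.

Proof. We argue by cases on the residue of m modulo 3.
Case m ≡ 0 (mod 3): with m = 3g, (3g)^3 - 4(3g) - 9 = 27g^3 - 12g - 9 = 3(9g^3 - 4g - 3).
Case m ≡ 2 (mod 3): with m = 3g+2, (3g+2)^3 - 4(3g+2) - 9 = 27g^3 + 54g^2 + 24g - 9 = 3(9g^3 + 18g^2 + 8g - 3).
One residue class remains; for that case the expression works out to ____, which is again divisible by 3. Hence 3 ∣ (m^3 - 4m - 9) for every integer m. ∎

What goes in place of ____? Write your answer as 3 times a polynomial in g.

Only m ≡ 1 (mod 3) is unaccounted for. Put m = 3g+1:
(3g+1)^3 - 4(3g+1) - 9 expands to 27g^3 + 27g^2 - 3g - 12,
and factoring out 3 leaves 3(9g^3 + 9g^2 - g - 4).

3(9g^3 + 9g^2 - g - 4)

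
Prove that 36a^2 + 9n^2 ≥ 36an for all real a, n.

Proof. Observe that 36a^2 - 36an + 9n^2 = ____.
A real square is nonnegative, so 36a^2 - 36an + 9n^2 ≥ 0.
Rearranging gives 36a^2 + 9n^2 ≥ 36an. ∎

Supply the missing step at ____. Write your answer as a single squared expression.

36a^2 - 36an + 9n^2 is a perfect-square trinomial: the outer terms are (6a)^2 and (3n)^2, and the cross term is -2·6a·3n.
So 36a^2 - 36an + 9n^2 = (6a - 3n)^2 ≥ 0.

(6a - 3n)^2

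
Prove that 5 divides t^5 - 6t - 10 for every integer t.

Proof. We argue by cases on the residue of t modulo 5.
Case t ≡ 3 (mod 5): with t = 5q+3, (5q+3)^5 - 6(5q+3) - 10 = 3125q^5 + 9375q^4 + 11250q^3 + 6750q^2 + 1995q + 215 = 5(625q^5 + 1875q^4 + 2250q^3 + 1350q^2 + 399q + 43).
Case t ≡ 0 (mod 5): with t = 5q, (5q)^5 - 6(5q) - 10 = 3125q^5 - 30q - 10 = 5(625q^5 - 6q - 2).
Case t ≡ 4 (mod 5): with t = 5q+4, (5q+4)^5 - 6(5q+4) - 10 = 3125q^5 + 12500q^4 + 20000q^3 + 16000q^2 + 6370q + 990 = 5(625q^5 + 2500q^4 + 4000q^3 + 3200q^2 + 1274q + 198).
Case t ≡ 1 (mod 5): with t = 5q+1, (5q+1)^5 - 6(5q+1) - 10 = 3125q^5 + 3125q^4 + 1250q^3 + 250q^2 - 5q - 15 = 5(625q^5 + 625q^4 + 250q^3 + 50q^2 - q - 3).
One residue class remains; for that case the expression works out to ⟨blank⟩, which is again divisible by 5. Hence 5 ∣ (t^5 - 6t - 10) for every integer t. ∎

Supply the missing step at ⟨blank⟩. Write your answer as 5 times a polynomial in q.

5(625q^5 + 1250q^4 + 1000q^3 + 400q^2 + 74q + 2)

Only t ≡ 2 (mod 5) is unaccounted for. Put t = 5q+2:
(5q+2)^5 - 6(5q+2) - 10 expands to 3125q^5 + 6250q^4 + 5000q^3 + 2000q^2 + 370q + 10,
and factoring out 5 leaves 5(625q^5 + 1250q^4 + 1000q^3 + 400q^2 + 74q + 2).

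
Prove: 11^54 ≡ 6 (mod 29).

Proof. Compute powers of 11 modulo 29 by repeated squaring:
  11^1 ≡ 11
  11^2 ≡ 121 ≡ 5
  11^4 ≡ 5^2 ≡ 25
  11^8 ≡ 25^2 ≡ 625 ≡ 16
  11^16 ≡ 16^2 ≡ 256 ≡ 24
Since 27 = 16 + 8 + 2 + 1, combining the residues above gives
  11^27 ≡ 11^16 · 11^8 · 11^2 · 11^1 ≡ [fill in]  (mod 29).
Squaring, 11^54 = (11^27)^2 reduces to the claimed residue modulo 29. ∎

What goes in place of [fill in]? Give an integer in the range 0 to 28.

Multiply the listed residues: 24 · 16 · 5 · 11 = 384 → 1920 → 21120.
Reducing modulo 29: 21120 = 728·29 + 8, so 11^27 ≡ 8.

8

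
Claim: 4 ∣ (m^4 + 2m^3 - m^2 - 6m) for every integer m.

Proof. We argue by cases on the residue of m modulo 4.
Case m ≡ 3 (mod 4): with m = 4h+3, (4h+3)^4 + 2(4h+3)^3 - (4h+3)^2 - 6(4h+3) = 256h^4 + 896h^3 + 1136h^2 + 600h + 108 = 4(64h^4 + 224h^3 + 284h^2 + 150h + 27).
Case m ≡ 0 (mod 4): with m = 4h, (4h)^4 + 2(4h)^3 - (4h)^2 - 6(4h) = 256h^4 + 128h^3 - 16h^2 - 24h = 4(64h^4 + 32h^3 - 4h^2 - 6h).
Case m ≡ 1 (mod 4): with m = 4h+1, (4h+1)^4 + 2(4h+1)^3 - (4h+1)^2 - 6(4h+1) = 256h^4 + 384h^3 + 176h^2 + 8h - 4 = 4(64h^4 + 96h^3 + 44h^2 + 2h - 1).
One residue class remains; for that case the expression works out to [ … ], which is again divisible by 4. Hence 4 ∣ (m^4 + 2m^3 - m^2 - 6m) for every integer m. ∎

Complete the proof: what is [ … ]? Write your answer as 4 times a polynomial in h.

4(64h^4 + 160h^3 + 140h^2 + 46h + 4)

Only m ≡ 2 (mod 4) is unaccounted for. Put m = 4h+2:
(4h+2)^4 + 2(4h+2)^3 - (4h+2)^2 - 6(4h+2) expands to 256h^4 + 640h^3 + 560h^2 + 184h + 16,
and factoring out 4 leaves 4(64h^4 + 160h^3 + 140h^2 + 46h + 4).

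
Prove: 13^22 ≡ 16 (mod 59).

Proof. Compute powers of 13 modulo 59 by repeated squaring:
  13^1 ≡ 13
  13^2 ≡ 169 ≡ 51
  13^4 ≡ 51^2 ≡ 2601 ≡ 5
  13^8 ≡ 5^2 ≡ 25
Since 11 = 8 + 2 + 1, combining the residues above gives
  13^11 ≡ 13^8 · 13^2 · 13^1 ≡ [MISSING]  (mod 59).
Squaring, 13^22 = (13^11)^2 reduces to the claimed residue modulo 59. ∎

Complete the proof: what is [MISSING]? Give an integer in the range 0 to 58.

Multiply the listed residues: 25 · 51 · 13 = 1275 → 16575.
Reducing modulo 59: 16575 = 280·59 + 55, so 13^11 ≡ 55.

55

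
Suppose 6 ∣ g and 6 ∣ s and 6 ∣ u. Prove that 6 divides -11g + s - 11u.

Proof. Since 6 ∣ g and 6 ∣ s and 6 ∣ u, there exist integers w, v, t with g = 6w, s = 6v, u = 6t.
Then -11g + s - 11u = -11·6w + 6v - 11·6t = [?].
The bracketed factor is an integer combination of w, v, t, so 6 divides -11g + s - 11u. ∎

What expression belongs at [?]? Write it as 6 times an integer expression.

Pull the common 6 out of every term: -11·6w + 6v - 11·6t = 6(-11t + v - 11w).
-11t + v - 11w is an integer, which exhibits the divisibility.

6(-11t + v - 11w)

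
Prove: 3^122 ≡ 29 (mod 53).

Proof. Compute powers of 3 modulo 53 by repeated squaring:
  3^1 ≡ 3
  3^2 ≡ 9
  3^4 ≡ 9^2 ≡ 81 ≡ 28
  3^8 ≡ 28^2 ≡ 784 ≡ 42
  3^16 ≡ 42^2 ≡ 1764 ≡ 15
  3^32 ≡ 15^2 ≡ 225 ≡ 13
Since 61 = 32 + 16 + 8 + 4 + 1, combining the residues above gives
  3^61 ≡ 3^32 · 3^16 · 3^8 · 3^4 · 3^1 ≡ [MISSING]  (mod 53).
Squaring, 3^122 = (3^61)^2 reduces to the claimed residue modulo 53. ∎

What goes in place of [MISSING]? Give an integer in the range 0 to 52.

3^32 · 3^16 · 3^8 · 3^4 · 3^1 ≡ 13 · 15 · 42 · 28 · 3 = 687960.
687960 mod 53 = 20, so 3^61 ≡ 20 (mod 53).

20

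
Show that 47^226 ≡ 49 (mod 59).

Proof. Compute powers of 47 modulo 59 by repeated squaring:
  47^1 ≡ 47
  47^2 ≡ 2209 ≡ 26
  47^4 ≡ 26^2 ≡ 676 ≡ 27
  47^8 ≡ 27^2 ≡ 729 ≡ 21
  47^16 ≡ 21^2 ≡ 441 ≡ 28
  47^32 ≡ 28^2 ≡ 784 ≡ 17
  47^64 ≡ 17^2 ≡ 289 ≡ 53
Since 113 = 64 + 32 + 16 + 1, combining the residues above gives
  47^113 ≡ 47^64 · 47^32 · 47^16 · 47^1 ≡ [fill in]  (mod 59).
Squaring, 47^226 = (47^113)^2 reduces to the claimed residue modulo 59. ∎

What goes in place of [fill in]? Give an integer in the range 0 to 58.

47^64 · 47^32 · 47^16 · 47^1 ≡ 53 · 17 · 28 · 47 = 1185716.
1185716 mod 59 = 52, so 47^113 ≡ 52 (mod 59).

52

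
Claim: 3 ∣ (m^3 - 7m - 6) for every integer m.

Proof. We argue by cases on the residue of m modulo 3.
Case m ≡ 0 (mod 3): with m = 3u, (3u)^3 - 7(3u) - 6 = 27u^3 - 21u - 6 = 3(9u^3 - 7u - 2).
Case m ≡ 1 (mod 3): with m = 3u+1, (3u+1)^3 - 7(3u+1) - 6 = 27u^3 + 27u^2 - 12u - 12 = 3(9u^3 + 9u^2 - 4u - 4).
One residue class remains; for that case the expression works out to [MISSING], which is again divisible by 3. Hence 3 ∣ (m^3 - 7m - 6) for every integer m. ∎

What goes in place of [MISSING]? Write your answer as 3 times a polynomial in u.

Only m ≡ 2 (mod 3) is unaccounted for. Put m = 3u+2:
(3u+2)^3 - 7(3u+2) - 6 expands to 27u^3 + 54u^2 + 15u - 12,
and factoring out 3 leaves 3(9u^3 + 18u^2 + 5u - 4).

3(9u^3 + 18u^2 + 5u - 4)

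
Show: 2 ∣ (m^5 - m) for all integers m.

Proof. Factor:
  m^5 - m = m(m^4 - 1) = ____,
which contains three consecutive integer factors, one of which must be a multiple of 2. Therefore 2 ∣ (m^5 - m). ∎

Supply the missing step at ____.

(m - 1)m(m + 1)(m^2 + 1)

m^4 - 1 = (m^2 - 1)(m^2 + 1), and m^2 - 1 = (m-1)(m+1).
So m(m^4 - 1) = (m - 1)m(m + 1)(m^2 + 1).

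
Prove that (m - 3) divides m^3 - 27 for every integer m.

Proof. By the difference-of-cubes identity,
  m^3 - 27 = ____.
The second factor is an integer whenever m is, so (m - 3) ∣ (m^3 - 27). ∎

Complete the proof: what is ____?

(m - 3)(m^2 + 3m + 9)

a^3 - b^3 = (a - b)(a^2 + ab + b^2). With a = m, b = 3:
m^3 - 27 = (m - 3)(m^2 + 3m + 9).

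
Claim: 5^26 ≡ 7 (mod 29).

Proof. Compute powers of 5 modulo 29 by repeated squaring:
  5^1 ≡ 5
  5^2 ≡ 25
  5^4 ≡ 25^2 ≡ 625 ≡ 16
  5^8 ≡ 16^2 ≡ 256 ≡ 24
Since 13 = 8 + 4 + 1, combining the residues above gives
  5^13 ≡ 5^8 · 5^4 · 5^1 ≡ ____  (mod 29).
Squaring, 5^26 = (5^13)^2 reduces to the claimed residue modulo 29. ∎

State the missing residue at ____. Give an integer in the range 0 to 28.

5^8 · 5^4 · 5^1 ≡ 24 · 16 · 5 = 1920.
1920 mod 29 = 6, so 5^13 ≡ 6 (mod 29).

6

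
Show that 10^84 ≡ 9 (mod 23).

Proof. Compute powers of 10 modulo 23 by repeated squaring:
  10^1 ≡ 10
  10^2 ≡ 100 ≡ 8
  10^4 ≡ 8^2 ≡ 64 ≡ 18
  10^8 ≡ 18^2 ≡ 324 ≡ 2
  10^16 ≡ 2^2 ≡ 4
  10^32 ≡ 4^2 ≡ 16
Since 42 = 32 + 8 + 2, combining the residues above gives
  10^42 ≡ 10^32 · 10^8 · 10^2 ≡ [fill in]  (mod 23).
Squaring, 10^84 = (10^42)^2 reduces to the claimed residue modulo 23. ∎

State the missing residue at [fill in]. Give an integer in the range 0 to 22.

3

10^32 · 10^8 · 10^2 ≡ 16 · 2 · 8 = 256.
256 mod 23 = 3, so 10^42 ≡ 3 (mod 23).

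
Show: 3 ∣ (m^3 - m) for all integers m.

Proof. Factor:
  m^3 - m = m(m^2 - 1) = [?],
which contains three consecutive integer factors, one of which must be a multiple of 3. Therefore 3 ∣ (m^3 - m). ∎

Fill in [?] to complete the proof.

m(m^2 - 1) = m(m - 1)(m + 1) = (m - 1)m(m + 1).
These three factors are consecutive integers, so their product is divisible by 3.

(m - 1)m(m + 1)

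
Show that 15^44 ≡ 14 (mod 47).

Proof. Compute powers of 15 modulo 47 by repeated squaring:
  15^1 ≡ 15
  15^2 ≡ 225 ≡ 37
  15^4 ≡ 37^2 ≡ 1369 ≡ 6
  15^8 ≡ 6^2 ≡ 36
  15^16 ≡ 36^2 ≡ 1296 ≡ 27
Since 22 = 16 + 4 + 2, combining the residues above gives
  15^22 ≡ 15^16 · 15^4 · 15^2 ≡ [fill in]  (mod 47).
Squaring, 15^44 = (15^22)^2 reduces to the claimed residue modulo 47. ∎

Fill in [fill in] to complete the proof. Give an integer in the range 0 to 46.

25

15^16 · 15^4 · 15^2 ≡ 27 · 6 · 37 = 5994.
5994 mod 47 = 25, so 15^22 ≡ 25 (mod 47).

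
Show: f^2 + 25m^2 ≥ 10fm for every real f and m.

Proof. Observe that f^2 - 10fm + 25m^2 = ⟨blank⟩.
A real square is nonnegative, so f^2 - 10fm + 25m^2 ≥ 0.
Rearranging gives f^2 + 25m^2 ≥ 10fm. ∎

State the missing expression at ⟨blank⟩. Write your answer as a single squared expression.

f^2 - 10fm + 25m^2 is a perfect-square trinomial: the outer terms are (f)^2 and (5m)^2, and the cross term is -2·f·5m.
So f^2 - 10fm + 25m^2 = (f - 5m)^2 ≥ 0.

(f - 5m)^2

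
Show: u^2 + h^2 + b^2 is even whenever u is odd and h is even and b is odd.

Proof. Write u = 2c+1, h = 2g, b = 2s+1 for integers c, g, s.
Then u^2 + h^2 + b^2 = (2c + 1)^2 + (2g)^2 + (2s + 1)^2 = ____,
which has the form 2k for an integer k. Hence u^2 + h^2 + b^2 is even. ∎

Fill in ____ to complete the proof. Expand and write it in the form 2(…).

(2c + 1)^2 + (2g)^2 + (2s + 1)^2 = 4c^2 + 4c + 4g^2 + 4s^2 + 4s + 2
= 2(2c^2 + 2c + 2g^2 + 2s^2 + 2s + 1).
Since 2c^2 + 2c + 2g^2 + 2s^2 + 2s + 1 is an integer, the sum of squares is of the form 2k for an integer k.

2(2c^2 + 2c + 2g^2 + 2s^2 + 2s + 1)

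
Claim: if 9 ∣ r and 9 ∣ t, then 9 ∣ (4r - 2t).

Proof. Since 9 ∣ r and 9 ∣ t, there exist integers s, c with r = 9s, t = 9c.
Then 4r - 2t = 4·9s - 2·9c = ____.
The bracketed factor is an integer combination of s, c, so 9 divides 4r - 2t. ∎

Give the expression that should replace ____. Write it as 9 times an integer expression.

9(-2c + 4s)

Each term has a factor of 9: 4·9s - 2·9c = 9·(-2c + 4s).
Since -2c + 4s is an integer, 9 ∣ (4r - 2t).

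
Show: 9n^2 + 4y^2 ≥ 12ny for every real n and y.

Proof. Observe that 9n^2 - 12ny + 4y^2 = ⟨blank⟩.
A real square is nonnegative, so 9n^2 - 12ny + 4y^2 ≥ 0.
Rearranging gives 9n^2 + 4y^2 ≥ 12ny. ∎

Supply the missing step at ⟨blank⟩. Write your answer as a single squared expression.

(3n - 2y)^2

9n^2 - 12ny + 4y^2 is a perfect-square trinomial: the outer terms are (3n)^2 and (2y)^2, and the cross term is -2·3n·2y.
So 9n^2 - 12ny + 4y^2 = (3n - 2y)^2 ≥ 0.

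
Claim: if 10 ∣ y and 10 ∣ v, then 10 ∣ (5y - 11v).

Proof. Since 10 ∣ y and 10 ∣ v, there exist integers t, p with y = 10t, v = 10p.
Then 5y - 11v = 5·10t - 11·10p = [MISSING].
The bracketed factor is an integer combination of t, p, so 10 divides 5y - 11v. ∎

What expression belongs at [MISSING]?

Each term has a factor of 10: 5·10t - 11·10p = 10·(-11p + 5t).
Since -11p + 5t is an integer, 10 ∣ (5y - 11v).

10(-11p + 5t)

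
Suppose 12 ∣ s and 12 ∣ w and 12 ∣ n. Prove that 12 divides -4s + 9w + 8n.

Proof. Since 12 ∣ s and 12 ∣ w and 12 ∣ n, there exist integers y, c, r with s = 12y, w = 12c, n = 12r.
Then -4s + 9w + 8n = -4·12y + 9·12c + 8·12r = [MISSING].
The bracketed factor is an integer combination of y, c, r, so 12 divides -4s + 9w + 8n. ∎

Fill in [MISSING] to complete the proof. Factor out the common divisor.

12(9c + 8r - 4y)

Each term has a factor of 12: -4·12y + 9·12c + 8·12r = 12·(9c + 8r - 4y).
Since 9c + 8r - 4y is an integer, 12 ∣ (-4s + 9w + 8n).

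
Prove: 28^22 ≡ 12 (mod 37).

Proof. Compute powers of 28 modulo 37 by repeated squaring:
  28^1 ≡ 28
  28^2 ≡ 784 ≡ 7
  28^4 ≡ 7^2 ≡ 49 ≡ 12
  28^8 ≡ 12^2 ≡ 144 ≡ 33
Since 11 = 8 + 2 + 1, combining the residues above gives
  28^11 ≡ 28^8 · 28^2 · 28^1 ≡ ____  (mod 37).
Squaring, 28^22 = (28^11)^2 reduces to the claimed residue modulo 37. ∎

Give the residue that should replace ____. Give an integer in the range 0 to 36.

30

28^8 · 28^2 · 28^1 ≡ 33 · 7 · 28 = 6468.
6468 mod 37 = 30, so 28^11 ≡ 30 (mod 37).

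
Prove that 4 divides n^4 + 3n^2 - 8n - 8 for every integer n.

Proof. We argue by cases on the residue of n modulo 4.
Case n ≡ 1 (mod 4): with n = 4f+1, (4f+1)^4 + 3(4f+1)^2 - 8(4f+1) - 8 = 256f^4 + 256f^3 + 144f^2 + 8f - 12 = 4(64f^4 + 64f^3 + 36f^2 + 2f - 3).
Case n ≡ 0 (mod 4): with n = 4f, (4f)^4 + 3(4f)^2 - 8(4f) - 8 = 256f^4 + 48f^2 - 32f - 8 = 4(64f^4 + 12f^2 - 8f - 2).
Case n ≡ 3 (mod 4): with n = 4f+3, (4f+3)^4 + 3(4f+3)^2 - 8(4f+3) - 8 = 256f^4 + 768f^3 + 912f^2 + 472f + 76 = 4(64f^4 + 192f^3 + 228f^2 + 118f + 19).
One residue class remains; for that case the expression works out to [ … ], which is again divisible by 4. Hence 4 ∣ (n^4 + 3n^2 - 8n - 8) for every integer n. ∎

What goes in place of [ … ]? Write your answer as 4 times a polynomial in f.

4(64f^4 + 128f^3 + 108f^2 + 36f + 1)

The residues treated are {1, 0, 3}, so the missing case is n ≡ 2 (mod 4); write n = 4f+2.
Then (4f+2)^4 + 3(4f+2)^2 - 8(4f+2) - 8 = 256f^4 + 512f^3 + 432f^2 + 144f + 4 = 4(64f^4 + 128f^3 + 108f^2 + 36f + 1).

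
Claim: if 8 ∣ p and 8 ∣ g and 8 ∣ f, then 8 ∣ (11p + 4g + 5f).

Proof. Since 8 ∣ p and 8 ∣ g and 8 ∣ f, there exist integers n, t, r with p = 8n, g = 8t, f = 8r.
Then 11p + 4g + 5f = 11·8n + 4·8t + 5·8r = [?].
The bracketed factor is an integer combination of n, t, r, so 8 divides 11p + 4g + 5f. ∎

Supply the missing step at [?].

8(11n + 5r + 4t)

Each term has a factor of 8: 11·8n + 4·8t + 5·8r = 8·(11n + 5r + 4t).
Since 11n + 5r + 4t is an integer, 8 ∣ (11p + 4g + 5f).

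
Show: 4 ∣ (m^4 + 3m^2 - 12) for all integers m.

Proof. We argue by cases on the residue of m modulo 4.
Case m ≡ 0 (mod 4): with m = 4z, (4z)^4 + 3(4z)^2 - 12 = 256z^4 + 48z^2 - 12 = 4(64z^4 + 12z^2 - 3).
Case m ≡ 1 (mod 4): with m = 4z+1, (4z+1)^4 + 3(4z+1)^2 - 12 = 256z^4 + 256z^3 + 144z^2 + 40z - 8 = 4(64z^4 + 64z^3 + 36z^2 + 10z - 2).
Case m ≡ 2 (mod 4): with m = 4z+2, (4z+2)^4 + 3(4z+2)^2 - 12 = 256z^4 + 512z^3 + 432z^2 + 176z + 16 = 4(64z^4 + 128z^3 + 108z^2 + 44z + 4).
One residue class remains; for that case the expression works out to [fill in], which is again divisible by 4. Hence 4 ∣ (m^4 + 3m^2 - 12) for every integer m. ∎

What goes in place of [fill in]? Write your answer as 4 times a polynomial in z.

4(64z^4 + 192z^3 + 228z^2 + 126z + 24)

Only m ≡ 3 (mod 4) is unaccounted for. Put m = 4z+3:
(4z+3)^4 + 3(4z+3)^2 - 12 expands to 256z^4 + 768z^3 + 912z^2 + 504z + 96,
and factoring out 4 leaves 4(64z^4 + 192z^3 + 228z^2 + 126z + 24).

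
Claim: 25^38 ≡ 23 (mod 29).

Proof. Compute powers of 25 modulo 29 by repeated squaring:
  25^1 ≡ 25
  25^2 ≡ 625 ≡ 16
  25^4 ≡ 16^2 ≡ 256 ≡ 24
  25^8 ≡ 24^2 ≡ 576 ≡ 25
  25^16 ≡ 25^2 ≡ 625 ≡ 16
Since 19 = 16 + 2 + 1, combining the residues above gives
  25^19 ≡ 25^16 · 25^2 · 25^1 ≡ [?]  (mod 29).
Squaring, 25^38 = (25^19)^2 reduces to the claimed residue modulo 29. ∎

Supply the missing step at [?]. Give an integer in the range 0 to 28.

25^16 · 25^2 · 25^1 ≡ 16 · 16 · 25 = 6400.
6400 mod 29 = 20, so 25^19 ≡ 20 (mod 29).

20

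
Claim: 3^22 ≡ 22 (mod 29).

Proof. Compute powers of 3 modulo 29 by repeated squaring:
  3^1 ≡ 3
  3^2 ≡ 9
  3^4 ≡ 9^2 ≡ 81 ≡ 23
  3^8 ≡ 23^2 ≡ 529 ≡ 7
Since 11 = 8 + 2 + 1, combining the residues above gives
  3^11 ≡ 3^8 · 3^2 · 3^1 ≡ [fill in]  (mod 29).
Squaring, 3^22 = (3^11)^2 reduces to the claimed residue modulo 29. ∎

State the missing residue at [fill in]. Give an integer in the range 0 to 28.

Multiply the listed residues: 7 · 9 · 3 = 63 → 189.
Reducing modulo 29: 189 = 6·29 + 15, so 3^11 ≡ 15.

15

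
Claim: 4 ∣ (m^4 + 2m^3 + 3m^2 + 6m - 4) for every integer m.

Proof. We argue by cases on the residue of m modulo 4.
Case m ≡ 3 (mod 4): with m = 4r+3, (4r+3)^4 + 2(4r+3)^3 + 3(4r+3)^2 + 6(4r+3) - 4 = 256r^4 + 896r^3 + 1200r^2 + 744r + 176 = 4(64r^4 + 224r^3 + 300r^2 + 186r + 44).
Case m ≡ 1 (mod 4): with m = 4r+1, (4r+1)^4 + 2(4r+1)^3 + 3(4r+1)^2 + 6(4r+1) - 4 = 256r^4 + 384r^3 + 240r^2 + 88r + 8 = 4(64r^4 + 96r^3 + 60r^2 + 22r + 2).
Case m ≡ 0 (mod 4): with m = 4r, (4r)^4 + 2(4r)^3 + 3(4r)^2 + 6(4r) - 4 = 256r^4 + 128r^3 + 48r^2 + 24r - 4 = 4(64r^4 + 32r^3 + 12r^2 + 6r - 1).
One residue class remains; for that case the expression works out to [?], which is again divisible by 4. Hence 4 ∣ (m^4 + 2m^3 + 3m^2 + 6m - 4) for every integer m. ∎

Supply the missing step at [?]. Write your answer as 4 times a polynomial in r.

Only m ≡ 2 (mod 4) is unaccounted for. Put m = 4r+2:
(4r+2)^4 + 2(4r+2)^3 + 3(4r+2)^2 + 6(4r+2) - 4 expands to 256r^4 + 640r^3 + 624r^2 + 296r + 52,
and factoring out 4 leaves 4(64r^4 + 160r^3 + 156r^2 + 74r + 13).

4(64r^4 + 160r^3 + 156r^2 + 74r + 13)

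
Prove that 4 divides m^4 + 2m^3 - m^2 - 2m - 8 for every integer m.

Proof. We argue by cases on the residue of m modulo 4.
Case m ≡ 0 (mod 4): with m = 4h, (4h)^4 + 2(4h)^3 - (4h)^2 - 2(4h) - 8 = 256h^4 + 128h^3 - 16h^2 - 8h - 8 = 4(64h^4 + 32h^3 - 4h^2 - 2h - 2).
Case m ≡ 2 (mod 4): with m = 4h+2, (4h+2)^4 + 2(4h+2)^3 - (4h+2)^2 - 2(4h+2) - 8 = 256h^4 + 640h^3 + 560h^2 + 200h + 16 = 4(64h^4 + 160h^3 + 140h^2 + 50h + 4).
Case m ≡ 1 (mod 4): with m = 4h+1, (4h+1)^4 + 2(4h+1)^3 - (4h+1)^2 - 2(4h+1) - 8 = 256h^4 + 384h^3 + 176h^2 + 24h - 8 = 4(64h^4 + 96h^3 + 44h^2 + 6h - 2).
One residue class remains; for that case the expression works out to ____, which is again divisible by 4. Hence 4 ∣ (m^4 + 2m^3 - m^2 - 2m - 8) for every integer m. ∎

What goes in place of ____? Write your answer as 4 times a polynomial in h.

4(64h^4 + 224h^3 + 284h^2 + 154h + 28)

Only m ≡ 3 (mod 4) is unaccounted for. Put m = 4h+3:
(4h+3)^4 + 2(4h+3)^3 - (4h+3)^2 - 2(4h+3) - 8 expands to 256h^4 + 896h^3 + 1136h^2 + 616h + 112,
and factoring out 4 leaves 4(64h^4 + 224h^3 + 284h^2 + 154h + 28).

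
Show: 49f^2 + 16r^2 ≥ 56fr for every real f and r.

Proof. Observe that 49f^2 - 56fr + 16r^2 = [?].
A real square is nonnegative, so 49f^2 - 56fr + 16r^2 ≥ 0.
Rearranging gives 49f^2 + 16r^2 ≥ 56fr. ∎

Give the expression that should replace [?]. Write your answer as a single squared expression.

(7f - 4r)^2

The leading and trailing coefficients are 7^2 and 4^2, and 56 = 2·7·4, so the trinomial is (7f - 4r)^2.
Hence 49f^2 - 56fr + 16r^2 ≥ 0.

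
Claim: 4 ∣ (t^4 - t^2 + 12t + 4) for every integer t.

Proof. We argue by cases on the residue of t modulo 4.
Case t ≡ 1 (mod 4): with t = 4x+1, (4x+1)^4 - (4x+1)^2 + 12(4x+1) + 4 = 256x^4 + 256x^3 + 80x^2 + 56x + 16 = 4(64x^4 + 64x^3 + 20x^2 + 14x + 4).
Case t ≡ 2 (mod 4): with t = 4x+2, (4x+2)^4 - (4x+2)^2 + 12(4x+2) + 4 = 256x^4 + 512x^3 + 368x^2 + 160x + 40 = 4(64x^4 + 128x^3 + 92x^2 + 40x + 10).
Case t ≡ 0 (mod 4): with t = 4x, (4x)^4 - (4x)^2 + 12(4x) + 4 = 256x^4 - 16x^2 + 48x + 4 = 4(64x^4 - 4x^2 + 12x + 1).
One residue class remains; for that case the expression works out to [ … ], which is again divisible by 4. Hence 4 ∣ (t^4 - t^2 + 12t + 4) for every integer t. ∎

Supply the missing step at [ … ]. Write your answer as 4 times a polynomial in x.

4(64x^4 + 192x^3 + 212x^2 + 114x + 28)

Only t ≡ 3 (mod 4) is unaccounted for. Put t = 4x+3:
(4x+3)^4 - (4x+3)^2 + 12(4x+3) + 4 expands to 256x^4 + 768x^3 + 848x^2 + 456x + 112,
and factoring out 4 leaves 4(64x^4 + 192x^3 + 212x^2 + 114x + 28).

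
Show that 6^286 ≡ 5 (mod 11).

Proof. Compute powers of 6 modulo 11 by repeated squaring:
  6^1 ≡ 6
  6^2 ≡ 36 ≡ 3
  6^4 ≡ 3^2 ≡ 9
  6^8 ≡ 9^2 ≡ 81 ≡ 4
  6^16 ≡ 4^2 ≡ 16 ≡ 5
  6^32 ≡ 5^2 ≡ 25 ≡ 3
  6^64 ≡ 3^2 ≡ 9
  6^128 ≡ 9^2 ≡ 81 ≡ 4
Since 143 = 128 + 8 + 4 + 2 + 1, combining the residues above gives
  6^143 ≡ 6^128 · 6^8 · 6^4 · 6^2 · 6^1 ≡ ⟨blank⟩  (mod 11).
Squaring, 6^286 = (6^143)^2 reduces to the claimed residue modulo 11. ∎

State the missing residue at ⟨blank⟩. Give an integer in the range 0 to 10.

7

6^128 · 6^8 · 6^4 · 6^2 · 6^1 ≡ 4 · 4 · 9 · 3 · 6 = 2592.
2592 mod 11 = 7, so 6^143 ≡ 7 (mod 11).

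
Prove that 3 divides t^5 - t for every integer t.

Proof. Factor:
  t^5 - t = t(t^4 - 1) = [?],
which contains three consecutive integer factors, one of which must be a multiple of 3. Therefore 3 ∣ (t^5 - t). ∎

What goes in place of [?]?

t^4 - 1 = (t^2 - 1)(t^2 + 1), and t^2 - 1 = (t-1)(t+1).
So t(t^4 - 1) = (t - 1)t(t + 1)(t^2 + 1).

(t - 1)t(t + 1)(t^2 + 1)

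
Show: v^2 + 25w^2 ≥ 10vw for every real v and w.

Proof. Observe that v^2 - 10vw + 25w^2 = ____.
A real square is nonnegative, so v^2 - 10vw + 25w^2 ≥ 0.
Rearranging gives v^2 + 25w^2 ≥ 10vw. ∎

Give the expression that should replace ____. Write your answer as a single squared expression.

The leading and trailing coefficients are 1^2 and 5^2, and 10 = 2·1·5, so the trinomial is (v - 5w)^2.
Hence v^2 - 10vw + 25w^2 ≥ 0.

(v - 5w)^2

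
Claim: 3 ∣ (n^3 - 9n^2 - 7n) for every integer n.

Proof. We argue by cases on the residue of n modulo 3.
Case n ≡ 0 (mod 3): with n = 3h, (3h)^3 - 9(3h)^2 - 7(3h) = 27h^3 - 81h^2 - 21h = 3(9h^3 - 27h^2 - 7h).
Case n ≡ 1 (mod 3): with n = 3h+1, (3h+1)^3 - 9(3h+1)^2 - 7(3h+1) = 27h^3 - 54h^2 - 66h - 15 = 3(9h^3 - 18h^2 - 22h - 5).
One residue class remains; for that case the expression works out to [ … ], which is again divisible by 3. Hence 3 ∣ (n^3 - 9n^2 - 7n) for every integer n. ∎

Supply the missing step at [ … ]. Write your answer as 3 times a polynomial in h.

3(9h^3 - 9h^2 - 31h - 14)

The residues treated are {0, 1}, so the missing case is n ≡ 2 (mod 3); write n = 3h+2.
Then (3h+2)^3 - 9(3h+2)^2 - 7(3h+2) = 27h^3 - 27h^2 - 93h - 42 = 3(9h^3 - 9h^2 - 31h - 14).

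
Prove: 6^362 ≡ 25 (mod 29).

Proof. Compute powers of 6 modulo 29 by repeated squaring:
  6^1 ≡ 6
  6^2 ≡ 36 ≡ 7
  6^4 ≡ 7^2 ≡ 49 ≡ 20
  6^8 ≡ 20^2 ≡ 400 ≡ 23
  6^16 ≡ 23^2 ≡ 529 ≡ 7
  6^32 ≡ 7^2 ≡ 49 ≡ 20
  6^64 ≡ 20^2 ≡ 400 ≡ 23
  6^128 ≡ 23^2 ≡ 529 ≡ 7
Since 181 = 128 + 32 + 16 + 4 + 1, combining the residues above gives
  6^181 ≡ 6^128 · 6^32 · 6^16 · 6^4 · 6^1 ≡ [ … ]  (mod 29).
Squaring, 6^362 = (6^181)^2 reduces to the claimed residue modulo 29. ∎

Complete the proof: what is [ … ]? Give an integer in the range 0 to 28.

Multiply the listed residues: 7 · 20 · 7 · 20 · 6 = 140 → 980 → 19600 → 117600.
Reducing modulo 29: 117600 = 4055·29 + 5, so 6^181 ≡ 5.

5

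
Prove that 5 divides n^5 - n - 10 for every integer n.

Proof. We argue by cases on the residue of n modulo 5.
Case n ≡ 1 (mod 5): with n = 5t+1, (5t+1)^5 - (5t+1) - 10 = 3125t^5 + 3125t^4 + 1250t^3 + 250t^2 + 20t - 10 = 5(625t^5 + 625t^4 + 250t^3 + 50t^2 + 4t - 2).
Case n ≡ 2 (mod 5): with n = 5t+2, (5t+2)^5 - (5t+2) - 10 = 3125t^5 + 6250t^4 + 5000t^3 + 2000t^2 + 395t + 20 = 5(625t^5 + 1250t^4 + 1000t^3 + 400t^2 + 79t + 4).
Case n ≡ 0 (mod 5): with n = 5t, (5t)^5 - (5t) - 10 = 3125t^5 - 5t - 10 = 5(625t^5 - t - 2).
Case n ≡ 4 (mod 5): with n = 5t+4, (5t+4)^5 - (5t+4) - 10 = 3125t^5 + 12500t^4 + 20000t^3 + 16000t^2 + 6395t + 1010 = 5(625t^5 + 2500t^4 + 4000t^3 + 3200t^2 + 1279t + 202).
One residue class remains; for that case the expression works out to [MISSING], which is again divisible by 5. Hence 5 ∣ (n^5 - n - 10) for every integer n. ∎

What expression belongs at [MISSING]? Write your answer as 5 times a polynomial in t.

5(625t^5 + 1875t^4 + 2250t^3 + 1350t^2 + 404t + 46)

Only n ≡ 3 (mod 5) is unaccounted for. Put n = 5t+3:
(5t+3)^5 - (5t+3) - 10 expands to 3125t^5 + 9375t^4 + 11250t^3 + 6750t^2 + 2020t + 230,
and factoring out 5 leaves 5(625t^5 + 1875t^4 + 2250t^3 + 1350t^2 + 404t + 46).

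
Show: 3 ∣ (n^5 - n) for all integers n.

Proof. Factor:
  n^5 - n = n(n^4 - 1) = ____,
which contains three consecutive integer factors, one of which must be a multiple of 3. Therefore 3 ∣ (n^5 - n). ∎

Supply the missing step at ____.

(n - 1)n(n + 1)(n^2 + 1)

n^4 - 1 = (n^2 - 1)(n^2 + 1), and n^2 - 1 = (n-1)(n+1).
So n(n^4 - 1) = (n - 1)n(n + 1)(n^2 + 1).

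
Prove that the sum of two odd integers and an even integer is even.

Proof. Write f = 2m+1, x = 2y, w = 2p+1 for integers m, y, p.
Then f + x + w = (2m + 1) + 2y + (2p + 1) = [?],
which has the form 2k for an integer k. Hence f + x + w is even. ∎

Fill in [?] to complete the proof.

(2m + 1) + 2y + (2p + 1) = 2m + 2p + 2y + 2
= 2(m + p + y + 1).
Since m + p + y + 1 is an integer, the sum is of the form 2k for an integer k.

2(m + p + y + 1)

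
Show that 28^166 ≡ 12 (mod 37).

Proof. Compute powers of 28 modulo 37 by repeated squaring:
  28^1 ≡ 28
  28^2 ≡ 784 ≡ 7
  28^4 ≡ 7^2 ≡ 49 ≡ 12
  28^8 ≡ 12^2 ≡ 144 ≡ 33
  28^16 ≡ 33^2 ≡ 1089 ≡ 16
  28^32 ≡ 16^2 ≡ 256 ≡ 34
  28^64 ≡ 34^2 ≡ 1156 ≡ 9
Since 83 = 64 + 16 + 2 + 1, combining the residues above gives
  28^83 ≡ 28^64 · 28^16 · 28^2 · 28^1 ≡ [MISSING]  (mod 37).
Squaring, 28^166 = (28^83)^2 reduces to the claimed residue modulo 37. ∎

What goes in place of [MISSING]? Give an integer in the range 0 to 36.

30

28^64 · 28^16 · 28^2 · 28^1 ≡ 9 · 16 · 7 · 28 = 28224.
28224 mod 37 = 30, so 28^83 ≡ 30 (mod 37).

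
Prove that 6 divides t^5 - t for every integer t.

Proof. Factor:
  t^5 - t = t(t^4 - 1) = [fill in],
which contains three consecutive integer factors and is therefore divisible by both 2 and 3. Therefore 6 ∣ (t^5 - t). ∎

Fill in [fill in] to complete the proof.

(t - 1)t(t + 1)(t^2 + 1)

t^4 - 1 = (t^2 - 1)(t^2 + 1), and t^2 - 1 = (t-1)(t+1).
So t(t^4 - 1) = (t - 1)t(t + 1)(t^2 + 1).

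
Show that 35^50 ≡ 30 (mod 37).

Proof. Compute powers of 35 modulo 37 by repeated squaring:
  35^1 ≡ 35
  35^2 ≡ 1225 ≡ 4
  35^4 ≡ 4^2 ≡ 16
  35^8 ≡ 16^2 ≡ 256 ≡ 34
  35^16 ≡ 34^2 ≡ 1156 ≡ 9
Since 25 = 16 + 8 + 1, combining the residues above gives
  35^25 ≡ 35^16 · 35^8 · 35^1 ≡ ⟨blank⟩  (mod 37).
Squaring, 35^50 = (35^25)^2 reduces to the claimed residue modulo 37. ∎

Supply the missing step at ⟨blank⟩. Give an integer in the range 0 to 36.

35^16 · 35^8 · 35^1 ≡ 9 · 34 · 35 = 10710.
10710 mod 37 = 17, so 35^25 ≡ 17 (mod 37).

17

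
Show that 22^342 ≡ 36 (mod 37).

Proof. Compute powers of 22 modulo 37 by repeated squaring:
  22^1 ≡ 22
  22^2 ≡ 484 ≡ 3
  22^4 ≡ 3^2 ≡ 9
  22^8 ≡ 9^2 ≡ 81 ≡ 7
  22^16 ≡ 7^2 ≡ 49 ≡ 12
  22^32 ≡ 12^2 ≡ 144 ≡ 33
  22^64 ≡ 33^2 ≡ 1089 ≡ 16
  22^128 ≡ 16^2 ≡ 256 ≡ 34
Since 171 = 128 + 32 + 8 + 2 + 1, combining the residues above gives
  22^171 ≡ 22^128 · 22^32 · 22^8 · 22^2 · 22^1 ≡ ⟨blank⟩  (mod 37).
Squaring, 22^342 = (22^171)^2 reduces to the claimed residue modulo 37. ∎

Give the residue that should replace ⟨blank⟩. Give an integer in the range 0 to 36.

Multiply the listed residues: 34 · 33 · 7 · 3 · 22 = 1122 → 7854 → 23562 → 518364.
Reducing modulo 37: 518364 = 14009·37 + 31, so 22^171 ≡ 31.

31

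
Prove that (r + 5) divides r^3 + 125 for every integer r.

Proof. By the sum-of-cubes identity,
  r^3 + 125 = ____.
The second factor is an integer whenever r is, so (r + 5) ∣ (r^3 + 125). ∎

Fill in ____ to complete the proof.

Polynomial division of r^3 + 125 by r + 5 leaves remainder 0 and quotient r^2 - 5r + 25.
Hence r^3 + 125 = (r + 5)(r^2 - 5r + 25).

(r + 5)(r^2 - 5r + 25)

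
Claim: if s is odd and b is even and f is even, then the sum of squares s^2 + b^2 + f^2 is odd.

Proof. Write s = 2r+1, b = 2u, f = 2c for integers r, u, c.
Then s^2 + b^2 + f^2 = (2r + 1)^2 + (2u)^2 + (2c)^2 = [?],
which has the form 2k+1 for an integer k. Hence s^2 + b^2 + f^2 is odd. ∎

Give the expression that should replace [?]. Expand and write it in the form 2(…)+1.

2(2c^2 + 2r^2 + 2r + 2u^2) + 1

Expanding: (2r + 1)^2 + (2u)^2 + (2c)^2 = 4c^2 + 4r^2 + 4r + 4u^2 + 1.
Every term except the constant is even, so this is 2(2c^2 + 2r^2 + 2r + 2u^2) + 1,
and 2c^2 + 2r^2 + 2r + 2u^2 ∈ ℤ gives the required form.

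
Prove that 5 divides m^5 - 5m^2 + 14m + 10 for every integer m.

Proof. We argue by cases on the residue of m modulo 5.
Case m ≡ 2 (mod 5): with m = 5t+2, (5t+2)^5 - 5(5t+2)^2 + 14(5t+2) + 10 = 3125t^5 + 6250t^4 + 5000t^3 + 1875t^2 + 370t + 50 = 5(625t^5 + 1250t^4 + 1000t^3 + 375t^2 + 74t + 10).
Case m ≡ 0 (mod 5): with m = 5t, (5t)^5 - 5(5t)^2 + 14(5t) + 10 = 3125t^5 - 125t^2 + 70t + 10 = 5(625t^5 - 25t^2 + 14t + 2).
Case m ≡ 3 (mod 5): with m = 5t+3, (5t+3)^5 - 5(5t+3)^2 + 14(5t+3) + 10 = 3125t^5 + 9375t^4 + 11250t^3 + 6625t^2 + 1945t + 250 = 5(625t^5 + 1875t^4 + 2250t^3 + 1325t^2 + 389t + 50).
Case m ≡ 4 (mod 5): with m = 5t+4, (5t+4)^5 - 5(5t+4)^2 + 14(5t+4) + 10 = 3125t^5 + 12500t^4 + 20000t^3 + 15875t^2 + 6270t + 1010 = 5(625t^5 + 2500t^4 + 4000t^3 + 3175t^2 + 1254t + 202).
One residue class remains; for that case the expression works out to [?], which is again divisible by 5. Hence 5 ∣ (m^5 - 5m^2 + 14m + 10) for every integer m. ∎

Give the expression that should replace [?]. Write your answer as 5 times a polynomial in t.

Only m ≡ 1 (mod 5) is unaccounted for. Put m = 5t+1:
(5t+1)^5 - 5(5t+1)^2 + 14(5t+1) + 10 expands to 3125t^5 + 3125t^4 + 1250t^3 + 125t^2 + 45t + 20,
and factoring out 5 leaves 5(625t^5 + 625t^4 + 250t^3 + 25t^2 + 9t + 4).

5(625t^5 + 625t^4 + 250t^3 + 25t^2 + 9t + 4)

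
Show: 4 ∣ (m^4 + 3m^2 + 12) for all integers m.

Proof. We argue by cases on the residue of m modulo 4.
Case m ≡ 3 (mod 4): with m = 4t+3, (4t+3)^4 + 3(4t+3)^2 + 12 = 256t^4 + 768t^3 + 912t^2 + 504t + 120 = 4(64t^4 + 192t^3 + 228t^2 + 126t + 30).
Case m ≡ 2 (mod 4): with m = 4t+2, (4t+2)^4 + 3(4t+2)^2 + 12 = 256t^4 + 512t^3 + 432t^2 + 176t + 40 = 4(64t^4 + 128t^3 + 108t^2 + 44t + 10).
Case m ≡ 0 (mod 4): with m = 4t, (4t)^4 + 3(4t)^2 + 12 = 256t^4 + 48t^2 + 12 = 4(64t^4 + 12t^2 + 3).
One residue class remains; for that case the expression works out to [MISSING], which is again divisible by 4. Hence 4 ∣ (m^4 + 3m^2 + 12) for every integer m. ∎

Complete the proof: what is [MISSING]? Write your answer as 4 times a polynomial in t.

The residues treated are {3, 2, 0}, so the missing case is m ≡ 1 (mod 4); write m = 4t+1.
Then (4t+1)^4 + 3(4t+1)^2 + 12 = 256t^4 + 256t^3 + 144t^2 + 40t + 16 = 4(64t^4 + 64t^3 + 36t^2 + 10t + 4).

4(64t^4 + 64t^3 + 36t^2 + 10t + 4)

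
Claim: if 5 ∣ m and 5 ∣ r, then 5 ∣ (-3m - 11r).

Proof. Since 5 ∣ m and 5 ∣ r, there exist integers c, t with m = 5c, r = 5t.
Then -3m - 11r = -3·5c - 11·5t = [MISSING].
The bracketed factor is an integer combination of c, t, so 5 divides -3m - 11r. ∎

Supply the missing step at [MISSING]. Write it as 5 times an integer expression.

Pull the common 5 out of every term: -3·5c - 11·5t = 5(-3c - 11t).
-3c - 11t is an integer, which exhibits the divisibility.

5(-3c - 11t)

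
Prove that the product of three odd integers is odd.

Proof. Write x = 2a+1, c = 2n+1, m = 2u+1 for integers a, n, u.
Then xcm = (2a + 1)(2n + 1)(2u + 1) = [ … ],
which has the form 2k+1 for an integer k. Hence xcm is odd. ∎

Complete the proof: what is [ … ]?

(2a + 1)(2n + 1)(2u + 1) = 8anu + 4an + 4au + 2a + 4nu + 2n + 2u + 1
= 2(4anu + 2an + 2au + a + 2nu + n + u) + 1.
Since 4anu + 2an + 2au + a + 2nu + n + u is an integer, the product is of the form 2k+1 for an integer k.

2(4anu + 2an + 2au + a + 2nu + n + u) + 1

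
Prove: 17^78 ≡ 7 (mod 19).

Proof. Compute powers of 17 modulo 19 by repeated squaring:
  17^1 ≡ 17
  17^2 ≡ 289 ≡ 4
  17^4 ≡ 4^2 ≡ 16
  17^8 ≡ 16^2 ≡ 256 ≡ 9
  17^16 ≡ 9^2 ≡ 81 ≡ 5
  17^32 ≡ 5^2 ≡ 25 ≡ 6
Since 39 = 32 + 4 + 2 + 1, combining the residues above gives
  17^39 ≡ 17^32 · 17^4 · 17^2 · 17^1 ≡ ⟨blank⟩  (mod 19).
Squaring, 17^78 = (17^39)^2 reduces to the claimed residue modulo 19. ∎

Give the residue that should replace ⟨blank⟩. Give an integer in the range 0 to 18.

11

17^32 · 17^4 · 17^2 · 17^1 ≡ 6 · 16 · 4 · 17 = 6528.
6528 mod 19 = 11, so 17^39 ≡ 11 (mod 19).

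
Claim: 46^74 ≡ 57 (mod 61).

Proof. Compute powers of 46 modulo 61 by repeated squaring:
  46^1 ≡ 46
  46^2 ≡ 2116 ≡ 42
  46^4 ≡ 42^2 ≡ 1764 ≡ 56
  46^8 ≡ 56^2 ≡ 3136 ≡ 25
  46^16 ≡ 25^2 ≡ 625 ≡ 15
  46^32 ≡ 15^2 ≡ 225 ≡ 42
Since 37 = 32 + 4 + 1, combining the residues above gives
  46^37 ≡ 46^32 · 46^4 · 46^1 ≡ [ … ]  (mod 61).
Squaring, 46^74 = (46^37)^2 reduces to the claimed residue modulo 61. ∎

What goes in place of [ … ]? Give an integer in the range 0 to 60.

46^32 · 46^4 · 46^1 ≡ 42 · 56 · 46 = 108192.
108192 mod 61 = 39, so 46^37 ≡ 39 (mod 61).

39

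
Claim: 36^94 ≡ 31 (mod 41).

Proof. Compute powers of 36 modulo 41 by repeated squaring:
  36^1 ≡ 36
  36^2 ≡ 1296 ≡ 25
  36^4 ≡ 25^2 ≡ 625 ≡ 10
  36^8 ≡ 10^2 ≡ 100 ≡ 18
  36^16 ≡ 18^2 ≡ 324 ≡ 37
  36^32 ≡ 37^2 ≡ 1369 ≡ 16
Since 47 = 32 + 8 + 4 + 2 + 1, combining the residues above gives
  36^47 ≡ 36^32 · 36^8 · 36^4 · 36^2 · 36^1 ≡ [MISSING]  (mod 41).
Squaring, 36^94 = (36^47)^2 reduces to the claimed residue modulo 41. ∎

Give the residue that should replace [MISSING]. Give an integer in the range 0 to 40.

21

Multiply the listed residues: 16 · 18 · 10 · 25 · 36 = 288 → 2880 → 72000 → 2592000.
Reducing modulo 41: 2592000 = 63219·41 + 21, so 36^47 ≡ 21.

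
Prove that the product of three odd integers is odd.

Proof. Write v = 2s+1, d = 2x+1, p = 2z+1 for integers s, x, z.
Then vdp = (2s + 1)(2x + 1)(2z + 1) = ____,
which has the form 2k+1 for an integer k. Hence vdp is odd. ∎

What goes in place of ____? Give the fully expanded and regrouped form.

2(4sxz + 2sx + 2sz + s + 2xz + x + z) + 1

(2s + 1)(2x + 1)(2z + 1) = 8sxz + 4sx + 4sz + 2s + 4xz + 2x + 2z + 1
= 2(4sxz + 2sx + 2sz + s + 2xz + x + z) + 1.
Since 4sxz + 2sx + 2sz + s + 2xz + x + z is an integer, the product is of the form 2k+1 for an integer k.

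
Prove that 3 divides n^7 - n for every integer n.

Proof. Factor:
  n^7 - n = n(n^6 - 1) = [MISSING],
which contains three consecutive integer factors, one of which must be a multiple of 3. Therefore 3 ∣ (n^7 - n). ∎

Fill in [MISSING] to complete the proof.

n^6 - 1 = (n^2 - 1)(n^4 + n^2 + 1), and n^2 - 1 = (n-1)(n+1).
So n(n^6 - 1) = (n - 1)n(n + 1)(n^4 + n^2 + 1).

(n - 1)n(n + 1)(n^4 + n^2 + 1)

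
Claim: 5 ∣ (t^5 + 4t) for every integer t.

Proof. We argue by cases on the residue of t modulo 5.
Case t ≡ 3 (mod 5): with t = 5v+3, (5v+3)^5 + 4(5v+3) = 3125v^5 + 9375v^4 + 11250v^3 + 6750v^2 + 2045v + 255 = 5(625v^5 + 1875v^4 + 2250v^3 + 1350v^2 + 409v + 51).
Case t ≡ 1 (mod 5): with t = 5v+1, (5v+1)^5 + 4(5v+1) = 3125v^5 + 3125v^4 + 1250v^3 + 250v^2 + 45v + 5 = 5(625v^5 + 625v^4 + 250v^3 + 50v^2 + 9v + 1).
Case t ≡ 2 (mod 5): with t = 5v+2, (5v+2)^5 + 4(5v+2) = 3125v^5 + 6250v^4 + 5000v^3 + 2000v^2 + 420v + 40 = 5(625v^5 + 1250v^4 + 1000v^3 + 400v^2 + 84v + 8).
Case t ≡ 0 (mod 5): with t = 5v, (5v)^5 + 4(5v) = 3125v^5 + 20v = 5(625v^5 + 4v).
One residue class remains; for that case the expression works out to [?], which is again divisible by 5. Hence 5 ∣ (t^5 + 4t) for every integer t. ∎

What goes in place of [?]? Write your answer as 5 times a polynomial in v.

5(625v^5 + 2500v^4 + 4000v^3 + 3200v^2 + 1284v + 208)

The residues treated are {3, 1, 2, 0}, so the missing case is t ≡ 4 (mod 5); write t = 5v+4.
Then (5v+4)^5 + 4(5v+4) = 3125v^5 + 12500v^4 + 20000v^3 + 16000v^2 + 6420v + 1040 = 5(625v^5 + 2500v^4 + 4000v^3 + 3200v^2 + 1284v + 208).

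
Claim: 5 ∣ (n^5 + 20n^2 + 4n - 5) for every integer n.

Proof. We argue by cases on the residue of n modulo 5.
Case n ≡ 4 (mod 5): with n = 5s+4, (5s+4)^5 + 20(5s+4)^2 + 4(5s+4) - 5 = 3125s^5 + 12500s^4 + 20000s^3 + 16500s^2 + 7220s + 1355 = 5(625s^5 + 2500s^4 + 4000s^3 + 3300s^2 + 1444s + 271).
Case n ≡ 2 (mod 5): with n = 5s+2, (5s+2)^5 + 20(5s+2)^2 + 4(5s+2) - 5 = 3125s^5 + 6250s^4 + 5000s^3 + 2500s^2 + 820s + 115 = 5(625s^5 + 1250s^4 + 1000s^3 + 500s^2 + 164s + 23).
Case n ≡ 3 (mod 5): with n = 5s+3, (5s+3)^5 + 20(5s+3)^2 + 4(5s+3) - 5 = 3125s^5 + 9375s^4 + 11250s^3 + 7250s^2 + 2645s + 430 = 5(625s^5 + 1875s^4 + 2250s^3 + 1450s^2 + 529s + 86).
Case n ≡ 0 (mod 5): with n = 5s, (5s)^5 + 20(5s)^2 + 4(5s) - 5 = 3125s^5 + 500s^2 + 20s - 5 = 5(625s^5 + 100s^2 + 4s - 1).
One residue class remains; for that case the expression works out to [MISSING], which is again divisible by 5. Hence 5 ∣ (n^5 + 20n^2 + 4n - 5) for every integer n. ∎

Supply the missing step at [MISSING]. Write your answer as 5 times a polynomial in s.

The residues treated are {4, 2, 3, 0}, so the missing case is n ≡ 1 (mod 5); write n = 5s+1.
Then (5s+1)^5 + 20(5s+1)^2 + 4(5s+1) - 5 = 3125s^5 + 3125s^4 + 1250s^3 + 750s^2 + 245s + 20 = 5(625s^5 + 625s^4 + 250s^3 + 150s^2 + 49s + 4).

5(625s^5 + 625s^4 + 250s^3 + 150s^2 + 49s + 4)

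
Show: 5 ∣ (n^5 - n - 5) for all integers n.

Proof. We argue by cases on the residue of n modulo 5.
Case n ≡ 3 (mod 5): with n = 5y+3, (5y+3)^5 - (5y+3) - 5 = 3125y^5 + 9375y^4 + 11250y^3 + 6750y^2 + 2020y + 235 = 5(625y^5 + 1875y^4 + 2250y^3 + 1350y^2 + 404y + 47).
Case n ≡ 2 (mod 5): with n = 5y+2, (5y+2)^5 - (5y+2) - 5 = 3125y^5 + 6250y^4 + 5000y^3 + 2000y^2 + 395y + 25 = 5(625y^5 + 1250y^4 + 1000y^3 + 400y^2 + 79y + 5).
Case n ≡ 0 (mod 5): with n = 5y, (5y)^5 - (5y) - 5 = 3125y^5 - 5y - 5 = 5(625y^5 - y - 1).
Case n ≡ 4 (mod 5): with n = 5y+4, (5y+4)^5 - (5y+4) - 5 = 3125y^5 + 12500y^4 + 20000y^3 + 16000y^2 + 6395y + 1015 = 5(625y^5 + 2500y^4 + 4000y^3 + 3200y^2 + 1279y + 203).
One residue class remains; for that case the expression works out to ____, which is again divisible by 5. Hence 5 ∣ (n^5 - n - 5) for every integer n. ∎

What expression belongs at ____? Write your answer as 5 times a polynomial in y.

5(625y^5 + 625y^4 + 250y^3 + 50y^2 + 4y - 1)

Only n ≡ 1 (mod 5) is unaccounted for. Put n = 5y+1:
(5y+1)^5 - (5y+1) - 5 expands to 3125y^5 + 3125y^4 + 1250y^3 + 250y^2 + 20y - 5,
and factoring out 5 leaves 5(625y^5 + 625y^4 + 250y^3 + 50y^2 + 4y - 1).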